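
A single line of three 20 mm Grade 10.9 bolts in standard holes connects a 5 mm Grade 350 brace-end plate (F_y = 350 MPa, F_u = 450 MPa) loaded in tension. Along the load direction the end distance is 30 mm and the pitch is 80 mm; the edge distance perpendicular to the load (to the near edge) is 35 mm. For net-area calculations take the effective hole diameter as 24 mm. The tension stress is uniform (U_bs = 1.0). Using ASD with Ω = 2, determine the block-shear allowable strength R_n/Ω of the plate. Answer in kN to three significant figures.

Shear plane L_v = 30 + 2·80 = 190 mm; A_gv = 190 × 5 = 950 mm².
A_nv = (190 − 2.5·24) × 5 = 650 mm².
A_nt = (35 − 0.5·24) × 5 = 115 mm².
0.6 F_u A_nv = 175.5 kN; 0.6 F_y A_gv = 199.5 kN → shear rupture governs the shear term.
R_n = 175.5 + 1.0 × 450 × 115 / 1000 = 227.2 kN.
Allowable strength R_n/Ω = 227.2 / 2 = 114 kN.

114 kN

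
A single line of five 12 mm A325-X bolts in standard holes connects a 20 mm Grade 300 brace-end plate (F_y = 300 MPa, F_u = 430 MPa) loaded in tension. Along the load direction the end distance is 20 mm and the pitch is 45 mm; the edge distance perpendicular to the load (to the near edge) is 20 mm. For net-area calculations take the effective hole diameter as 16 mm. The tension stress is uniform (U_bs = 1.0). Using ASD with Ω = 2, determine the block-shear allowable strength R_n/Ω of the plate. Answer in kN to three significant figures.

382 kN

Shear plane L_v = 20 + 4·45 = 200 mm; A_gv = 200 × 20 = 4000 mm².
A_nv = (200 − 4.5·16) × 20 = 2560 mm².
A_nt = (20 − 0.5·16) × 20 = 240 mm².
0.6 F_u A_nv = 660.5 kN; 0.6 F_y A_gv = 720 kN → shear rupture governs the shear term.
R_n = 660.5 + 1.0 × 430 × 240 / 1000 = 763.7 kN.
Allowable strength R_n/Ω = 763.7 / 2 = 382 kN.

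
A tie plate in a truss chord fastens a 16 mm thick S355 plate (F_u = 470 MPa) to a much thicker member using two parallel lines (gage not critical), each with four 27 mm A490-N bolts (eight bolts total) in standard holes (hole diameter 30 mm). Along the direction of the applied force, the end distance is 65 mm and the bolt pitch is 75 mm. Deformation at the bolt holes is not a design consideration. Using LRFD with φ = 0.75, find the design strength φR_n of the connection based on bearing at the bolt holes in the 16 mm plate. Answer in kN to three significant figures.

3130 kN

Per bolt r_n = 1.5 l_c t F_u ≤ 3.0 d t F_u; upper limit = 3.0 × 27 × 16 × 470 / 1000 = 609.1 kN.
Edge bolt: l_c = 65 − 30/2 = 50 mm → 1.5 × 50 × 16 × 470 / 1000 = 564 → r_n = 564 kN.
Interior bolts: l_c = 75 − 30 = 45 mm → 1.5 × 45 × 16 × 470 / 1000 = 507.6 → r_n = 507.6 kN.
R_n = 2 × 564 + 6 × 507.6 = 4174 kN.
Design strength φR_n = 0.75 × 4174 = 3130 kN.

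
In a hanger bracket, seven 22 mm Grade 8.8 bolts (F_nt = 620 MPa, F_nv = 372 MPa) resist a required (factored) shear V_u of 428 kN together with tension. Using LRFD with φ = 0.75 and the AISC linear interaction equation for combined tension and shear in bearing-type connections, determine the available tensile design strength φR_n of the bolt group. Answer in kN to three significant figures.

895 kN

A_b = π·22²/4 = 380.1 mm²; f_rv = 428 × 1000 / (7 × 380.1) = 160.8 MPa.
F'_nt = 1.3 F_nt − (F_nt / φF_nv) f_rv = 1.3·620 − (620/(0.75·372))·160.8 = 448.6 MPa, capped at F_nt → F'_nt = 448.6 MPa.
R_n = F'_nt · A_b · n = 448.6 × 380.1 × 7 / 1000 = 1194 kN.
Design strength φR_n = 0.75 × 1194 = 895 kN.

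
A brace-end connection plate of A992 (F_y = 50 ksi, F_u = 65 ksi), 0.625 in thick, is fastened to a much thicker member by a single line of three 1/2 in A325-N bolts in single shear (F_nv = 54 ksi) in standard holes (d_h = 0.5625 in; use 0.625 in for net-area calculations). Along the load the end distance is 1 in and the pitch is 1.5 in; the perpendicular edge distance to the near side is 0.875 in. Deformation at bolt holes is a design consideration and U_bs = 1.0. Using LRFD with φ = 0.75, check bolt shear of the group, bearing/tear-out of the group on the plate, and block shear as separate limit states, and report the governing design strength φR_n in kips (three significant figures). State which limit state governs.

Bolt shear: A_b = π·0.5²/4 = 0.1963 in²; R_n = 54 × 0.1963 × 3 × 1 = 31.81 kips → 0.75 × 31.81 = 23.9 kips.
Bearing: edge l_c = 0.7188, r_n = 35.04 kips; interior l_c = 0.9375, r_n = 45.7 kips; R_n = 35.04 + 2·45.7 = 126.4 kips → 94.8 kips.
Block shear: A_gv = 2.5, A_nv = 1.523, A_nt = 0.3516 in²; R_n = min(0.6F_uA_nv, 0.6F_yA_gv) + U_bs·F_u·A_nt = 82.27 kips → 61.7 kips.
Bolt shear governs: 23.9 kips.

23.9 kips (bolt shear governs)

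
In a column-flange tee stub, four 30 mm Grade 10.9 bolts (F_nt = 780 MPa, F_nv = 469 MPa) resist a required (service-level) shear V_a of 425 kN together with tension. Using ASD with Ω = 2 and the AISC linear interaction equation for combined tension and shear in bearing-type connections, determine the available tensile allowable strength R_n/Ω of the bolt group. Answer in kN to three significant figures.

727 kN

A_b = π·30²/4 = 706.9 mm²; f_rv = 425 × 1000 / (4 × 706.9) = 150.3 MPa.
F'_nt = 1.3 F_nt − (Ω F_nt / F_nv) f_rv = 1.3·780 − (2·780/469)·150.3 = 514 MPa, capped at F_nt → F'_nt = 514 MPa.
R_n = F'_nt · A_b · n = 514 × 706.9 × 4 / 1000 = 1453 kN.
Allowable strength R_n/Ω = 1453 / 2 = 727 kN.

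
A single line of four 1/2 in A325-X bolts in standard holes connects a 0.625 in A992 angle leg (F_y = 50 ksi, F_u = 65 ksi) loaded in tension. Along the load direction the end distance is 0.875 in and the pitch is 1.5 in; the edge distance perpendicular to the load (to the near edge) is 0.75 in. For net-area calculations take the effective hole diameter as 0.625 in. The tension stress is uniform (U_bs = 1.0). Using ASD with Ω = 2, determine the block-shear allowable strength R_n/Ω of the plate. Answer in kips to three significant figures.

47.7 kips

Shear plane L_v = 0.875 + 3·1.5 = 5.375 in; A_gv = 5.375 × 0.625 = 3.359 in².
A_nv = (5.375 − 3.5·0.625) × 0.625 = 1.992 in².
A_nt = (0.75 − 0.5·0.625) × 0.625 = 0.2734 in².
0.6 F_u A_nv = 77.7 kips; 0.6 F_y A_gv = 100.8 kips → shear rupture governs the shear term.
R_n = 77.7 + 1.0 × 65 × 0.2734 = 95.47 kips.
Allowable strength R_n/Ω = 95.47 / 2 = 47.7 kips.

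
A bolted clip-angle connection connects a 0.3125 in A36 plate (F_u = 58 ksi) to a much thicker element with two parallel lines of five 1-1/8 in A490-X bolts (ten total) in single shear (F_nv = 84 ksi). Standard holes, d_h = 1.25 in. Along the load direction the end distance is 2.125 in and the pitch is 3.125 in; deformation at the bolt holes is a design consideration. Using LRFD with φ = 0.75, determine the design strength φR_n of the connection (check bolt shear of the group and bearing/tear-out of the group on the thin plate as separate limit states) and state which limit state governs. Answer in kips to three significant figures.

294 kips (bearing governs)

Bolt shear: A_b = π·1.125²/4 = 0.994 in²; R_n = 84 × 0.994 × 10 × 1 = 835 kips → 0.75 × 835 = 626 kips.
Bearing (1.2 l_c t F_u ≤ 2.4 d t F_u): upper limit = 2.4·1.125·0.3125·58 = 48.94 kips.
  Edge l_c = 2.125 − 1.25/2 = 1.5 → r_n = 32.62 kips; interior l_c = 3.125 − 1.25 = 1.875 → r_n = 40.78 kips.
  R_n,bearing = 2·32.62 + 8·40.78 = 391.5 kips → 0.75 × 391.5 = 294 kips.
Bearing governs: 294 kips.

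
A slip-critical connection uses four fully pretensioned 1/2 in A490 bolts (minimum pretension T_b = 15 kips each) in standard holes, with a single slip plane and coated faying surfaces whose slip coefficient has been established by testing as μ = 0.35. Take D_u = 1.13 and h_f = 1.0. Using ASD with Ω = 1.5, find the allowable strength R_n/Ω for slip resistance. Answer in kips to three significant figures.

15.8 kips

R_n = μ · D_u · h_f · T_b · n_s · n_b = 0.35 × 1.13 × 1.0 × 15 × 1 × 4 = 23.73 kips.
Allowable strength R_n/Ω = 23.73 / 1.5 = 15.8 kips.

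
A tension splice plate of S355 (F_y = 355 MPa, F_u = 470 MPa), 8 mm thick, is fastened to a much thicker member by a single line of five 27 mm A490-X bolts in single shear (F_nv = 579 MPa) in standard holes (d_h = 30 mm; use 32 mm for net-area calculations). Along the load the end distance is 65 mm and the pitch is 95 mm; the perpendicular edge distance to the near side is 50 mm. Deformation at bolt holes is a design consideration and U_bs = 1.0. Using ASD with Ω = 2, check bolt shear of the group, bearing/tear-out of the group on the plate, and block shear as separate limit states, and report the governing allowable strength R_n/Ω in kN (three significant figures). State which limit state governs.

403 kN (block shear governs)

Bolt shear: A_b = π·27²/4 = 572.6 mm²; R_n = 579 × 572.6 × 5 × 1 / 1000 = 1658 kN → 1658 / 2 = 829 kN.
Bearing: edge l_c = 50, r_n = 225.6 kN; interior l_c = 65, r_n = 243.6 kN; R_n = 225.6 + 4·243.6 = 1200 kN → 600 kN.
Block shear: A_gv = 3560, A_nv = 2408, A_nt = 272 mm²; R_n = min(0.6F_uA_nv, 0.6F_yA_gv) + U_bs·F_u·A_nt = 806.9 kN → 403 kN.
Block shear governs: 403 kN.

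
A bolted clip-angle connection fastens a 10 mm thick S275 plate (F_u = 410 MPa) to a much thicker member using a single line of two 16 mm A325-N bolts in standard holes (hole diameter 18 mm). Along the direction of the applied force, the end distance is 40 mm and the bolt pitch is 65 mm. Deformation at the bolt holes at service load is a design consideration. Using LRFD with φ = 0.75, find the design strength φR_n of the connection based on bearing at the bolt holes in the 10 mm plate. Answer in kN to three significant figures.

Per bolt r_n = 1.2 l_c t F_u ≤ 2.4 d t F_u; upper limit = 2.4 × 16 × 10 × 410 / 1000 = 157.4 kN.
Edge bolt: l_c = 40 − 18/2 = 31 mm → 1.2 × 31 × 10 × 410 / 1000 = 152.5 → r_n = 152.5 kN.
Interior bolts: l_c = 65 − 18 = 47 mm → 1.2 × 47 × 10 × 410 / 1000 = 231.2 → r_n = 157.4 kN.
R_n = 1 × 152.5 + 1 × 157.4 = 310 kN.
Design strength φR_n = 0.75 × 310 = 232 kN.

232 kN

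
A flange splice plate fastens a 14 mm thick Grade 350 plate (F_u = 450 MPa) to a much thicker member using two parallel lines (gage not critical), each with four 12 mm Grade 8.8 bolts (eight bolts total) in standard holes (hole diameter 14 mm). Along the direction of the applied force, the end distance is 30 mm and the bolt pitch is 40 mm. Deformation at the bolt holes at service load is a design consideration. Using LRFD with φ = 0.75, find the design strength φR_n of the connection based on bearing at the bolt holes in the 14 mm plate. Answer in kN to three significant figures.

1080 kN

Per bolt r_n = 1.2 l_c t F_u ≤ 2.4 d t F_u; upper limit = 2.4 × 12 × 14 × 450 / 1000 = 181.4 kN.
Edge bolt: l_c = 30 − 14/2 = 23 mm → 1.2 × 23 × 14 × 450 / 1000 = 173.9 → r_n = 173.9 kN.
Interior bolts: l_c = 40 − 14 = 26 mm → 1.2 × 26 × 14 × 450 / 1000 = 196.6 → r_n = 181.4 kN.
R_n = 2 × 173.9 + 6 × 181.4 = 1436 kN.
Design strength φR_n = 0.75 × 1436 = 1080 kN.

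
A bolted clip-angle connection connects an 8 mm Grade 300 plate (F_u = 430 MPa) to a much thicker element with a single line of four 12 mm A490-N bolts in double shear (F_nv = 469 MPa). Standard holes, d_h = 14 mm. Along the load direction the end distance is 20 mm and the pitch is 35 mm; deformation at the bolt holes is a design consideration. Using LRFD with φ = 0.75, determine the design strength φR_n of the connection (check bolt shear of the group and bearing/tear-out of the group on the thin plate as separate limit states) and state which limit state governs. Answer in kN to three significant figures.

Bolt shear: A_b = π·12²/4 = 113.1 mm²; R_n = 469 × 113.1 × 4 × 2 / 1000 = 424.3 kN → 0.75 × 424.3 = 318 kN.
Bearing (1.2 l_c t F_u ≤ 2.4 d t F_u): upper limit = 2.4·12·8·430 / 1000 = 99.07 kN.
  Edge l_c = 20 − 14/2 = 13 → r_n = 53.66 kN; interior l_c = 35 − 14 = 21 → r_n = 86.69 kN.
  R_n,bearing = 1·53.66 + 3·86.69 = 313.7 kN → 0.75 × 313.7 = 235 kN.
Bearing governs: 235 kN.

235 kN (bearing governs)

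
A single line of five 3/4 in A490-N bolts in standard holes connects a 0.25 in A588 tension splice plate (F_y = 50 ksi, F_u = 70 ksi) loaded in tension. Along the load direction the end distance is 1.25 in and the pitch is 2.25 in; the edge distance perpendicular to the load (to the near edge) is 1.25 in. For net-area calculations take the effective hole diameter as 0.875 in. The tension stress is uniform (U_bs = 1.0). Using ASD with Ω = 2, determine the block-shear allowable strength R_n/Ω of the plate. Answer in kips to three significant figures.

40.2 kips

Shear plane L_v = 1.25 + 4·2.25 = 10.25 in; A_gv = 10.25 × 0.25 = 2.562 in².
A_nv = (10.25 − 4.5·0.875) × 0.25 = 1.578 in².
A_nt = (1.25 − 0.5·0.875) × 0.25 = 0.2031 in².
0.6 F_u A_nv = 66.28 kips; 0.6 F_y A_gv = 76.88 kips → shear rupture governs the shear term.
R_n = 66.28 + 1.0 × 70 × 0.2031 = 80.5 kips.
Allowable strength R_n/Ω = 80.5 / 2 = 40.2 kips.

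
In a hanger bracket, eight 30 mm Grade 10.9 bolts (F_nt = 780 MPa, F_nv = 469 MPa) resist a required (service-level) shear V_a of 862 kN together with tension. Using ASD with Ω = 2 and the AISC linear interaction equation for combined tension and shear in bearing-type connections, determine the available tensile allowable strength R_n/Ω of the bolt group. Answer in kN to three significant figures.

A_b = π·30²/4 = 706.9 mm²; f_rv = 862 × 1000 / (8 × 706.9) = 152.4 MPa.
F'_nt = 1.3 F_nt − (Ω F_nt / F_nv) f_rv = 1.3·780 − (2·780/469)·152.4 = 507 MPa, capped at F_nt → F'_nt = 507 MPa.
R_n = F'_nt · A_b · n = 507 × 706.9 × 8 / 1000 = 2867 kN.
Allowable strength R_n/Ω = 2867 / 2 = 1430 kN.

1430 kN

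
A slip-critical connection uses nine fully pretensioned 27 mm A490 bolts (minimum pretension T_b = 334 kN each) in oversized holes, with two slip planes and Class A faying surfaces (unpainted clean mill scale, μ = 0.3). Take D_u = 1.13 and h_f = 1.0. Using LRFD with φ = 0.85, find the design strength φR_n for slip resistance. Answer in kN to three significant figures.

R_n = μ · D_u · h_f · T_b · n_s · n_b = 0.3 × 1.13 × 1.0 × 334 × 2 × 9 = 2038 kN.
Design strength φR_n = 0.85 × 2038 = 1730 kN.

1730 kN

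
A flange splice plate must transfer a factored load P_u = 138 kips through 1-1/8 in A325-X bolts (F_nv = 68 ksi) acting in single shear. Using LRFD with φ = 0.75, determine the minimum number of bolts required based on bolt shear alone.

A_b = π·1.125²/4 = 0.994 in².
Per-bolt design strength φR_n = 0.75 × 68 × 0.994 × 1 = 50.69 kips.
n ≥ 138 / 50.69 = 2.722 → use 3 bolts.

3 bolts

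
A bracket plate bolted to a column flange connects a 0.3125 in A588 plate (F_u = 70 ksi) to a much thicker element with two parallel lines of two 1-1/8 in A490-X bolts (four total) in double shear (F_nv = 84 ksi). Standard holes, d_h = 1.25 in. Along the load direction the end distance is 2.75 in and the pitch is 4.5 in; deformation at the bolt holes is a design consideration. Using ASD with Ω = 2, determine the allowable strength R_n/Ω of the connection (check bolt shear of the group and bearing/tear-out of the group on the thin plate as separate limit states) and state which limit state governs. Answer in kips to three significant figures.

Bolt shear: A_b = π·1.125²/4 = 0.994 in²; R_n = 84 × 0.994 × 4 × 2 = 668 kips → 668 / 2 = 334 kips.
Bearing (1.2 l_c t F_u ≤ 2.4 d t F_u): upper limit = 2.4·1.125·0.3125·70 = 59.06 kips.
  Edge l_c = 2.75 − 1.25/2 = 2.125 → r_n = 55.78 kips; interior l_c = 4.5 − 1.25 = 3.25 → r_n = 59.06 kips.
  R_n,bearing = 2·55.78 + 2·59.06 = 229.7 kips → 229.7 / 2 = 115 kips.
Bearing governs: 115 kips.

115 kips (bearing governs)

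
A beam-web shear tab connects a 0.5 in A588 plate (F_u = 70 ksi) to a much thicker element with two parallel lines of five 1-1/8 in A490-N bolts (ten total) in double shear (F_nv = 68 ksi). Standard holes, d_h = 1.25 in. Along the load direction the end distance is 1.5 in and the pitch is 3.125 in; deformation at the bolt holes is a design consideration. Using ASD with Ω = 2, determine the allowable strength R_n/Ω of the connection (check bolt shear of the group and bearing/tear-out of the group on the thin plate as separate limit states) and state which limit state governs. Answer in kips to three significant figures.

352 kips (bearing governs)

Bolt shear: A_b = π·1.125²/4 = 0.994 in²; R_n = 68 × 0.994 × 10 × 2 = 1352 kips → 1352 / 2 = 676 kips.
Bearing (1.2 l_c t F_u ≤ 2.4 d t F_u): upper limit = 2.4·1.125·0.5·70 = 94.5 kips.
  Edge l_c = 1.5 − 1.25/2 = 0.875 → r_n = 36.75 kips; interior l_c = 3.125 − 1.25 = 1.875 → r_n = 78.75 kips.
  R_n,bearing = 2·36.75 + 8·78.75 = 703.5 kips → 703.5 / 2 = 352 kips.
Bearing governs: 352 kips.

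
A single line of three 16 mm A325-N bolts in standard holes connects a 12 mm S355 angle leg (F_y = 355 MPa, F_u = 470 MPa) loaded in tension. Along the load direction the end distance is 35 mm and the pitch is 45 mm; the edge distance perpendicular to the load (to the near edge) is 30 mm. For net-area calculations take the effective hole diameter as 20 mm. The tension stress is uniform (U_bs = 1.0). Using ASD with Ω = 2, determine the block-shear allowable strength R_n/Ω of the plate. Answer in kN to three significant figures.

183 kN

Shear plane L_v = 35 + 2·45 = 125 mm; A_gv = 125 × 12 = 1500 mm².
A_nv = (125 − 2.5·20) × 12 = 900 mm².
A_nt = (30 − 0.5·20) × 12 = 240 mm².
0.6 F_u A_nv = 253.8 kN; 0.6 F_y A_gv = 319.5 kN → shear rupture governs the shear term.
R_n = 253.8 + 1.0 × 470 × 240 / 1000 = 366.6 kN.
Allowable strength R_n/Ω = 366.6 / 2 = 183 kN.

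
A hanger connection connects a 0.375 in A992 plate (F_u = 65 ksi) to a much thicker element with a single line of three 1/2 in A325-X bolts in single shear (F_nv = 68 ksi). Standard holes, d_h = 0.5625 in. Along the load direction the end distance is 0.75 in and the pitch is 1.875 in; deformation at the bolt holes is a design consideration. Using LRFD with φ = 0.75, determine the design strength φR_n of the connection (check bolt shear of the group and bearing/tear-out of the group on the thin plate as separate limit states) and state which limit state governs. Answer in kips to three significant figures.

Bolt shear: A_b = π·0.5²/4 = 0.1963 in²; R_n = 68 × 0.1963 × 3 × 1 = 40.06 kips → 0.75 × 40.06 = 30 kips.
Bearing (1.2 l_c t F_u ≤ 2.4 d t F_u): upper limit = 2.4·0.5·0.375·65 = 29.25 kips.
  Edge l_c = 0.75 − 0.5625/2 = 0.4688 → r_n = 13.71 kips; interior l_c = 1.875 − 0.5625 = 1.312 → r_n = 29.25 kips.
  R_n,bearing = 1·13.71 + 2·29.25 = 72.21 kips → 0.75 × 72.21 = 54.2 kips.
Bolt shear governs: 30 kips.

30 kips (bolt shear governs)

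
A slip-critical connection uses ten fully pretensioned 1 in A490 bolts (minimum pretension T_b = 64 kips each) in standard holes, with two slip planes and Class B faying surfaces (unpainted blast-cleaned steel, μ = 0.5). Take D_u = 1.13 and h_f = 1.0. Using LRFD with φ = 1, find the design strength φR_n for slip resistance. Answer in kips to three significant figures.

R_n = μ · D_u · h_f · T_b · n_s · n_b = 0.5 × 1.13 × 1.0 × 64 × 2 × 10 = 723.2 kips.
Design strength φR_n = 1 × 723.2 = 723 kips.

723 kips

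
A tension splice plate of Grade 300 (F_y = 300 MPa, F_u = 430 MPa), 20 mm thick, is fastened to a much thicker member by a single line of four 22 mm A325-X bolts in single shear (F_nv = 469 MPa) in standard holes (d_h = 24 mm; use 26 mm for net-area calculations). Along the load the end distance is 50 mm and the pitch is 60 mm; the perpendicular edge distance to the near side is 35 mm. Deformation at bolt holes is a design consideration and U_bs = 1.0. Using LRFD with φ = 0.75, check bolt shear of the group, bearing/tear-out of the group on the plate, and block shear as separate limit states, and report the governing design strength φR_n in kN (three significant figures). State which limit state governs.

535 kN (bolt shear governs)

Bolt shear: A_b = π·22²/4 = 380.1 mm²; R_n = 469 × 380.1 × 4 × 1 / 1000 = 713.1 kN → 0.75 × 713.1 = 535 kN.
Bearing: edge l_c = 38, r_n = 392.2 kN; interior l_c = 36, r_n = 371.5 kN; R_n = 392.2 + 3·371.5 = 1507 kN → 1130 kN.
Block shear: A_gv = 4600, A_nv = 2780, A_nt = 440 mm²; R_n = min(0.6F_uA_nv, 0.6F_yA_gv) + U_bs·F_u·A_nt = 906.4 kN → 680 kN.
Bolt shear governs: 535 kN.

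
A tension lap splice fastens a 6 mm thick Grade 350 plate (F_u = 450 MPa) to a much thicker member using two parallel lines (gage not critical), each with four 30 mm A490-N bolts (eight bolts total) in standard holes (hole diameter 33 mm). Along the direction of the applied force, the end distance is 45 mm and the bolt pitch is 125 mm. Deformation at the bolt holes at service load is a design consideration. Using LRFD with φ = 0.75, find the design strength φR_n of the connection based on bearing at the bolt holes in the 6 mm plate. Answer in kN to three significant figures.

1010 kN

Per bolt r_n = 1.2 l_c t F_u ≤ 2.4 d t F_u; upper limit = 2.4 × 30 × 6 × 450 / 1000 = 194.4 kN.
Edge bolt: l_c = 45 − 33/2 = 28.5 mm → 1.2 × 28.5 × 6 × 450 / 1000 = 92.34 → r_n = 92.34 kN.
Interior bolts: l_c = 125 − 33 = 92 mm → 1.2 × 92 × 6 × 450 / 1000 = 298.1 → r_n = 194.4 kN.
R_n = 2 × 92.34 + 6 × 194.4 = 1351 kN.
Design strength φR_n = 0.75 × 1351 = 1010 kN.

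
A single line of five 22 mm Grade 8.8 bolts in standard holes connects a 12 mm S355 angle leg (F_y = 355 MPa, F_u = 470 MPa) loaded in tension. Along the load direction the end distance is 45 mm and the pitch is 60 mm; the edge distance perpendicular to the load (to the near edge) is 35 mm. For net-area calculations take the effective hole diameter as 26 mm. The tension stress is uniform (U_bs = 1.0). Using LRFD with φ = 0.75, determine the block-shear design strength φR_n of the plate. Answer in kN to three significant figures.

Shear plane L_v = 45 + 4·60 = 285 mm; A_gv = 285 × 12 = 3420 mm².
A_nv = (285 − 4.5·26) × 12 = 2016 mm².
A_nt = (35 − 0.5·26) × 12 = 264 mm².
0.6 F_u A_nv = 568.5 kN; 0.6 F_y A_gv = 728.5 kN → shear rupture governs the shear term.
R_n = 568.5 + 1.0 × 470 × 264 / 1000 = 692.6 kN.
Design strength φR_n = 0.75 × 692.6 = 519 kN.

519 kN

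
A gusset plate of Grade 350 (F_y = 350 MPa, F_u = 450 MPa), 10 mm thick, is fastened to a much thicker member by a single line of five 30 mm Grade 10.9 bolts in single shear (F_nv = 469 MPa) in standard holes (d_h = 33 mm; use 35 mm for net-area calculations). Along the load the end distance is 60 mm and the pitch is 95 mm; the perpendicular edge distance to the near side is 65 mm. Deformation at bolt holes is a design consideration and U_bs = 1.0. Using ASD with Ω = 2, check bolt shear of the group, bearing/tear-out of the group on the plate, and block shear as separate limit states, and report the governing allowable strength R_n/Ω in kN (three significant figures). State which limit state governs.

488 kN (block shear governs)

Bolt shear: A_b = π·30²/4 = 706.9 mm²; R_n = 469 × 706.9 × 5 × 1 / 1000 = 1658 kN → 1658 / 2 = 829 kN.
Bearing: edge l_c = 43.5, r_n = 234.9 kN; interior l_c = 62, r_n = 324 kN; R_n = 234.9 + 4·324 = 1531 kN → 765 kN.
Block shear: A_gv = 4400, A_nv = 2825, A_nt = 475 mm²; R_n = min(0.6F_uA_nv, 0.6F_yA_gv) + U_bs·F_u·A_nt = 976.5 kN → 488 kN.
Block shear governs: 488 kN.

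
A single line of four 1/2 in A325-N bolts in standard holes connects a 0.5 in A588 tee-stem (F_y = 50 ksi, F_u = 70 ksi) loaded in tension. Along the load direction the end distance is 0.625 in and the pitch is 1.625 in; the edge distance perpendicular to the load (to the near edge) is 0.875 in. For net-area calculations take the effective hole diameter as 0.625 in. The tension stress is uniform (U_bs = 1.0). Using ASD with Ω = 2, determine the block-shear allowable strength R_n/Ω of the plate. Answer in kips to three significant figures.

44.6 kips

Shear plane L_v = 0.625 + 3·1.625 = 5.5 in; A_gv = 5.5 × 0.5 = 2.75 in².
A_nv = (5.5 − 3.5·0.625) × 0.5 = 1.656 in².
A_nt = (0.875 − 0.5·0.625) × 0.5 = 0.2812 in².
0.6 F_u A_nv = 69.56 kips; 0.6 F_y A_gv = 82.5 kips → shear rupture governs the shear term.
R_n = 69.56 + 1.0 × 70 × 0.2812 = 89.25 kips.
Allowable strength R_n/Ω = 89.25 / 2 = 44.6 kips.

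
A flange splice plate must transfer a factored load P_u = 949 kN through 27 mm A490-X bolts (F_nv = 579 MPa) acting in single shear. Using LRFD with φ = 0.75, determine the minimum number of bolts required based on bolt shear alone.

A_b = π·27²/4 = 572.6 mm².
Per-bolt design strength φR_n = 0.75 × 579 × 572.6 × 1 / 1000 = 248.6 kN.
n ≥ 949 / 248.6 = 3.817 → use 4 bolts.

4 bolts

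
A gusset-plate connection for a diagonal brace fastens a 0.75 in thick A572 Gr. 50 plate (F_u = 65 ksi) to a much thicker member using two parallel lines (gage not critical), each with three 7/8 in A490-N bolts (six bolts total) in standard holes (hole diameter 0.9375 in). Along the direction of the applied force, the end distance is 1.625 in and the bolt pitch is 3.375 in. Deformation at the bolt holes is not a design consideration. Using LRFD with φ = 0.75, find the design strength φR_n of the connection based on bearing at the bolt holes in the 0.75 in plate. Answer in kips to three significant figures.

511 kips

Per bolt r_n = 1.5 l_c t F_u ≤ 3.0 d t F_u; upper limit = 3.0 × 0.875 × 0.75 × 65 = 128 kips.
Edge bolt: l_c = 1.625 − 0.9375/2 = 1.156 in → 1.5 × 1.156 × 0.75 × 65 = 84.55 → r_n = 84.55 kips.
Interior bolts: l_c = 3.375 − 0.9375 = 2.438 in → 1.5 × 2.438 × 0.75 × 65 = 178.2 → r_n = 128 kips.
R_n = 2 × 84.55 + 4 × 128 = 681 kips.
Design strength φR_n = 0.75 × 681 = 511 kips.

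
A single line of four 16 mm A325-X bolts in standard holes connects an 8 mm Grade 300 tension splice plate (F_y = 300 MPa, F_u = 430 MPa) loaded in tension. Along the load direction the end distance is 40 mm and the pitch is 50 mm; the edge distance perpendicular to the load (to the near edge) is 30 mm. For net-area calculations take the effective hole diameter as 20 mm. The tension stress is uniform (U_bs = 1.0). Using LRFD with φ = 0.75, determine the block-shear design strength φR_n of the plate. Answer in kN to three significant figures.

237 kN

Shear plane L_v = 40 + 3·50 = 190 mm; A_gv = 190 × 8 = 1520 mm².
A_nv = (190 − 3.5·20) × 8 = 960 mm².
A_nt = (30 − 0.5·20) × 8 = 160 mm².
0.6 F_u A_nv = 247.7 kN; 0.6 F_y A_gv = 273.6 kN → shear rupture governs the shear term.
R_n = 247.7 + 1.0 × 430 × 160 / 1000 = 316.5 kN.
Design strength φR_n = 0.75 × 316.5 = 237 kN.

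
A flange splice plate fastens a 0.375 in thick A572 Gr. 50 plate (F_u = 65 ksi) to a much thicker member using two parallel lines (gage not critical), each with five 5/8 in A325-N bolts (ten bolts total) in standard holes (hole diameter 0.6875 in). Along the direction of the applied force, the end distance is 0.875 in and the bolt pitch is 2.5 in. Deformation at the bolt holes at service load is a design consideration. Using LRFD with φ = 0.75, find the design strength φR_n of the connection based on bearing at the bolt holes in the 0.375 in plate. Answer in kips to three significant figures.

Per bolt r_n = 1.2 l_c t F_u ≤ 2.4 d t F_u; upper limit = 2.4 × 0.625 × 0.375 × 65 = 36.56 kips.
Edge bolt: l_c = 0.875 − 0.6875/2 = 0.5312 in → 1.2 × 0.5312 × 0.375 × 65 = 15.54 → r_n = 15.54 kips.
Interior bolts: l_c = 2.5 − 0.6875 = 1.812 in → 1.2 × 1.812 × 0.375 × 65 = 53.02 → r_n = 36.56 kips.
R_n = 2 × 15.54 + 8 × 36.56 = 323.6 kips.
Design strength φR_n = 0.75 × 323.6 = 243 kips.

243 kips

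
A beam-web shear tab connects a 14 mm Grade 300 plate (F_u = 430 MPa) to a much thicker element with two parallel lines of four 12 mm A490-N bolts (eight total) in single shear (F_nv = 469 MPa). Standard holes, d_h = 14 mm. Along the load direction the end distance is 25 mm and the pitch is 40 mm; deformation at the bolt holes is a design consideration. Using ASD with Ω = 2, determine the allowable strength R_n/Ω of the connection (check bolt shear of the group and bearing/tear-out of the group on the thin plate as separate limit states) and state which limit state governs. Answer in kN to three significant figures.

212 kN (bolt shear governs)

Bolt shear: A_b = π·12²/4 = 113.1 mm²; R_n = 469 × 113.1 × 8 × 1 / 1000 = 424.3 kN → 424.3 / 2 = 212 kN.
Bearing (1.2 l_c t F_u ≤ 2.4 d t F_u): upper limit = 2.4·12·14·430 / 1000 = 173.4 kN.
  Edge l_c = 25 − 14/2 = 18 → r_n = 130 kN; interior l_c = 40 − 14 = 26 → r_n = 173.4 kN.
  R_n,bearing = 2·130 + 6·173.4 = 1300 kN → 1300 / 2 = 650 kN.
Bolt shear governs: 212 kN.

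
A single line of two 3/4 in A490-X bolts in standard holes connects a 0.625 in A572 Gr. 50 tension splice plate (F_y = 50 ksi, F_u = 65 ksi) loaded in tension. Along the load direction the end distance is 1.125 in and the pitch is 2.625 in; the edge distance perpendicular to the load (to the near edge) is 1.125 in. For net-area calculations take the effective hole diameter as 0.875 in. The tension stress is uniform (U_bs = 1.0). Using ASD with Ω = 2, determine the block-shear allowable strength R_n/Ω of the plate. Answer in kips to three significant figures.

43.7 kips

Shear plane L_v = 1.125 + 1·2.625 = 3.75 in; A_gv = 3.75 × 0.625 = 2.344 in².
A_nv = (3.75 − 1.5·0.875) × 0.625 = 1.523 in².
A_nt = (1.125 − 0.5·0.875) × 0.625 = 0.4297 in².
0.6 F_u A_nv = 59.41 kips; 0.6 F_y A_gv = 70.31 kips → shear rupture governs the shear term.
R_n = 59.41 + 1.0 × 65 × 0.4297 = 87.34 kips.
Allowable strength R_n/Ω = 87.34 / 2 = 43.7 kips.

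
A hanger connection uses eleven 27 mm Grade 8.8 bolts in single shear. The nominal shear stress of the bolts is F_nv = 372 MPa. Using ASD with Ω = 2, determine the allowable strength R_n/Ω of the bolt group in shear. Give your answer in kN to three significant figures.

1170 kN

A_b = π × 27² / 4 = 572.6 mm².
R_n = F_nv · A_b · n · n_s = 372 × 572.6 × 11 × 1 / 1000 = 2343 kN.
Allowable strength R_n/Ω = 2343 / 2 = 1170 kN.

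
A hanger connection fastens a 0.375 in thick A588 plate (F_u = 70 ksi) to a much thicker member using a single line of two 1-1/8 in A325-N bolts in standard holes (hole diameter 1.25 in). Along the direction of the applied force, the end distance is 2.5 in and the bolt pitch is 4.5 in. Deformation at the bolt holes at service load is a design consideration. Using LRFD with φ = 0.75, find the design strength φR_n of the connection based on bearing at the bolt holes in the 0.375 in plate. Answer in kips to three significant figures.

97.5 kips

Per bolt r_n = 1.2 l_c t F_u ≤ 2.4 d t F_u; upper limit = 2.4 × 1.125 × 0.375 × 70 = 70.88 kips.
Edge bolt: l_c = 2.5 − 1.25/2 = 1.875 in → 1.2 × 1.875 × 0.375 × 70 = 59.06 → r_n = 59.06 kips.
Interior bolts: l_c = 4.5 − 1.25 = 3.25 in → 1.2 × 3.25 × 0.375 × 70 = 102.4 → r_n = 70.88 kips.
R_n = 1 × 59.06 + 1 × 70.88 = 129.9 kips.
Design strength φR_n = 0.75 × 129.9 = 97.5 kips.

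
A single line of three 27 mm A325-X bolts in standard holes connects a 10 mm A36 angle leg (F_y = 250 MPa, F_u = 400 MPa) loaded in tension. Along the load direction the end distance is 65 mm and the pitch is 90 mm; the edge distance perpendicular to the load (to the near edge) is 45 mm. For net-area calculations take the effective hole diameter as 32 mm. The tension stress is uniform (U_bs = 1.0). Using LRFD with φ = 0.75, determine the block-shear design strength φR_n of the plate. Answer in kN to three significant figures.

363 kN

Shear plane L_v = 65 + 2·90 = 245 mm; A_gv = 245 × 10 = 2450 mm².
A_nv = (245 − 2.5·32) × 10 = 1650 mm².
A_nt = (45 − 0.5·32) × 10 = 290 mm².
0.6 F_u A_nv = 396 kN; 0.6 F_y A_gv = 367.5 kN → shear yielding governs the shear term.
R_n = 367.5 + 1.0 × 400 × 290 / 1000 = 483.5 kN.
Design strength φR_n = 0.75 × 483.5 = 363 kN.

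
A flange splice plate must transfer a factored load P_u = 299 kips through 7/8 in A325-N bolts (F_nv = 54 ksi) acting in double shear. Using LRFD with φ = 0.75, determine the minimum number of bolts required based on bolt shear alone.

7 bolts

A_b = π·0.875²/4 = 0.6013 in².
Per-bolt design strength φR_n = 0.75 × 54 × 0.6013 × 2 = 48.71 kips.
n ≥ 299 / 48.71 = 6.139 → use 7 bolts.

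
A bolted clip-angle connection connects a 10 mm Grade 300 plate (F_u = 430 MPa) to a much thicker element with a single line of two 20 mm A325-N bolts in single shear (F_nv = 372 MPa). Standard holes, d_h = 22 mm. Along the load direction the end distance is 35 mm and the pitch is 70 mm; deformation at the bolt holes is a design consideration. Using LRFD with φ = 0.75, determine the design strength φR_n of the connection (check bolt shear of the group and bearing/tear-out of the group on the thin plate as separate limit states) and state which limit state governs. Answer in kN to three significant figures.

175 kN (bolt shear governs)

Bolt shear: A_b = π·20²/4 = 314.2 mm²; R_n = 372 × 314.2 × 2 × 1 / 1000 = 233.7 kN → 0.75 × 233.7 = 175 kN.
Bearing (1.2 l_c t F_u ≤ 2.4 d t F_u): upper limit = 2.4·20·10·430 / 1000 = 206.4 kN.
  Edge l_c = 35 − 22/2 = 24 → r_n = 123.8 kN; interior l_c = 70 − 22 = 48 → r_n = 206.4 kN.
  R_n,bearing = 1·123.8 + 1·206.4 = 330.2 kN → 0.75 × 330.2 = 248 kN.
Bolt shear governs: 175 kN.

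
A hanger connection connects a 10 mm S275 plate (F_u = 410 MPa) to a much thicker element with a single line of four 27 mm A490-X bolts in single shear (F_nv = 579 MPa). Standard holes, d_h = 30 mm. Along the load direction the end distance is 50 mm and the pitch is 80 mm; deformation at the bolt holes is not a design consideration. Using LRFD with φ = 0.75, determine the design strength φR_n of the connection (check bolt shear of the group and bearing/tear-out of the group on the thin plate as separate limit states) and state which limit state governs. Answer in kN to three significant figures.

853 kN (bearing governs)

Bolt shear: A_b = π·27²/4 = 572.6 mm²; R_n = 579 × 572.6 × 4 × 1 / 1000 = 1326 kN → 0.75 × 1326 = 995 kN.
Bearing (1.5 l_c t F_u ≤ 3.0 d t F_u): upper limit = 3.0·27·10·410 / 1000 = 332.1 kN.
  Edge l_c = 50 − 30/2 = 35 → r_n = 215.2 kN; interior l_c = 80 − 30 = 50 → r_n = 307.5 kN.
  R_n,bearing = 1·215.2 + 3·307.5 = 1138 kN → 0.75 × 1138 = 853 kN.
Bearing governs: 853 kN.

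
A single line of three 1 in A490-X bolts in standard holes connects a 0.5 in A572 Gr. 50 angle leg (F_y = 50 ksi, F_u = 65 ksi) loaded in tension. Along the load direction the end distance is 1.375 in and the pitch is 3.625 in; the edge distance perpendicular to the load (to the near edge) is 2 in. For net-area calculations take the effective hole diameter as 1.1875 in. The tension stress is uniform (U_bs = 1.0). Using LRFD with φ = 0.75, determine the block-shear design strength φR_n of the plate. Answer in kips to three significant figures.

117 kips

Shear plane L_v = 1.375 + 2·3.625 = 8.625 in; A_gv = 8.625 × 0.5 = 4.312 in².
A_nv = (8.625 − 2.5·1.1875) × 0.5 = 2.828 in².
A_nt = (2 − 0.5·1.1875) × 0.5 = 0.7031 in².
0.6 F_u A_nv = 110.3 kips; 0.6 F_y A_gv = 129.4 kips → shear rupture governs the shear term.
R_n = 110.3 + 1.0 × 65 × 0.7031 = 156 kips.
Design strength φR_n = 0.75 × 156 = 117 kips.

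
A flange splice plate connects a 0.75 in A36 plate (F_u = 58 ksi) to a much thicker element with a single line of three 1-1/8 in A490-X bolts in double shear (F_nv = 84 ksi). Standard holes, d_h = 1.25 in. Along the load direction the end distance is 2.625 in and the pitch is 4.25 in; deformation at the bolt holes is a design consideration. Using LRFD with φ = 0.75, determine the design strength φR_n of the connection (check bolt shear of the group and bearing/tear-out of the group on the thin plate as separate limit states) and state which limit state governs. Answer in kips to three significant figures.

254 kips (bearing governs)

Bolt shear: A_b = π·1.125²/4 = 0.994 in²; R_n = 84 × 0.994 × 3 × 2 = 501 kips → 0.75 × 501 = 376 kips.
Bearing (1.2 l_c t F_u ≤ 2.4 d t F_u): upper limit = 2.4·1.125·0.75·58 = 117.4 kips.
  Edge l_c = 2.625 − 1.25/2 = 2 → r_n = 104.4 kips; interior l_c = 4.25 − 1.25 = 3 → r_n = 117.4 kips.
  R_n,bearing = 1·104.4 + 2·117.4 = 339.3 kips → 0.75 × 339.3 = 254 kips.
Bearing governs: 254 kips.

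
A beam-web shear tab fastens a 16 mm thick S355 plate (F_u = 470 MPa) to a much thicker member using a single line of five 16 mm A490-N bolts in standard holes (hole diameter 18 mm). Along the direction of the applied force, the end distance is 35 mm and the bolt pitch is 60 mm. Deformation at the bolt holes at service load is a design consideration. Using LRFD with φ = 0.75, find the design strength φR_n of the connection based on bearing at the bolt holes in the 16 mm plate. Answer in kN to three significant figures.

Per bolt r_n = 1.2 l_c t F_u ≤ 2.4 d t F_u; upper limit = 2.4 × 16 × 16 × 470 / 1000 = 288.8 kN.
Edge bolt: l_c = 35 − 18/2 = 26 mm → 1.2 × 26 × 16 × 470 / 1000 = 234.6 → r_n = 234.6 kN.
Interior bolts: l_c = 60 − 18 = 42 mm → 1.2 × 42 × 16 × 470 / 1000 = 379 → r_n = 288.8 kN.
R_n = 1 × 234.6 + 4 × 288.8 = 1390 kN.
Design strength φR_n = 0.75 × 1390 = 1040 kN.

1040 kN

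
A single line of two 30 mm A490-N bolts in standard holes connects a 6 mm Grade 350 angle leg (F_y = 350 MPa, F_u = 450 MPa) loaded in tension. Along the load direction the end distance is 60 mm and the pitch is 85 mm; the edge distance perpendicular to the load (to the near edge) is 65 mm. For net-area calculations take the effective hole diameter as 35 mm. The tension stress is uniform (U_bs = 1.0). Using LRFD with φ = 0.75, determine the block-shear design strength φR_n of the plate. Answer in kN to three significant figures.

Shear plane L_v = 60 + 1·85 = 145 mm; A_gv = 145 × 6 = 870 mm².
A_nv = (145 − 1.5·35) × 6 = 555 mm².
A_nt = (65 − 0.5·35) × 6 = 285 mm².
0.6 F_u A_nv = 149.8 kN; 0.6 F_y A_gv = 182.7 kN → shear rupture governs the shear term.
R_n = 149.8 + 1.0 × 450 × 285 / 1000 = 278.1 kN.
Design strength φR_n = 0.75 × 278.1 = 209 kN.

209 kN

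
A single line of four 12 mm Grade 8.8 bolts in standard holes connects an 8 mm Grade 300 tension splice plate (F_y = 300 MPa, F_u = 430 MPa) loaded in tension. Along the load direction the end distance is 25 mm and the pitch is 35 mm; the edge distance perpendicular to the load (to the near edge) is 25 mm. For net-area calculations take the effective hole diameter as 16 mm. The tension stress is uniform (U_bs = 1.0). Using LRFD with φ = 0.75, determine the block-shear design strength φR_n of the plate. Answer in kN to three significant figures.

Shear plane L_v = 25 + 3·35 = 130 mm; A_gv = 130 × 8 = 1040 mm².
A_nv = (130 − 3.5·16) × 8 = 592 mm².
A_nt = (25 − 0.5·16) × 8 = 136 mm².
0.6 F_u A_nv = 152.7 kN; 0.6 F_y A_gv = 187.2 kN → shear rupture governs the shear term.
R_n = 152.7 + 1.0 × 430 × 136 / 1000 = 211.2 kN.
Design strength φR_n = 0.75 × 211.2 = 158 kN.

158 kN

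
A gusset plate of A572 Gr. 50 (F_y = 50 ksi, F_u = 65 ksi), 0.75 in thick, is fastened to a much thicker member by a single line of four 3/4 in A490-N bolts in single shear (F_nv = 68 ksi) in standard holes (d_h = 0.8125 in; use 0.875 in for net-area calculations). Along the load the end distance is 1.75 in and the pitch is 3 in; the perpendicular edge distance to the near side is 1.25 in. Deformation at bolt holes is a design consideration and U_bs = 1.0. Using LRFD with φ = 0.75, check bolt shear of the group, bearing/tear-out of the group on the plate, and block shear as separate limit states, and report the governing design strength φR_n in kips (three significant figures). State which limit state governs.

Bolt shear: A_b = π·0.75²/4 = 0.4418 in²; R_n = 68 × 0.4418 × 4 × 1 = 120.2 kips → 0.75 × 120.2 = 90.1 kips.
Bearing: edge l_c = 1.344, r_n = 78.61 kips; interior l_c = 2.188, r_n = 87.75 kips; R_n = 78.61 + 3·87.75 = 341.9 kips → 256 kips.
Block shear: A_gv = 8.062, A_nv = 5.766, A_nt = 0.6094 in²; R_n = min(0.6F_uA_nv, 0.6F_yA_gv) + U_bs·F_u·A_nt = 264.5 kips → 198 kips.
Bolt shear governs: 90.1 kips.

90.1 kips (bolt shear governs)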